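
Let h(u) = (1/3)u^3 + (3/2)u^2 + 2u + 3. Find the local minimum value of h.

h'(u) = u^2 + 3u + 2 = 0 at u = -2, -1.
h''(u) = 2u + 3. h''(-2) = -1 < 0 ⇒ local maximum; h''(-1) = 1 > 0 ⇒ local minimum.
Thus h has its local minimum at u = -1, with value 13/6.

13/6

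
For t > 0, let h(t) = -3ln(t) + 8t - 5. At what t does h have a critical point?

h'(t) = -3/t + 8 = 0 gives t = 3/8.
h''(t) = 3/t², which is positive for t > 0, so this is a local minimum.
h(3/8) = -3·ln(3/8) + 3 - 5 ≈ 0.9425.

3/8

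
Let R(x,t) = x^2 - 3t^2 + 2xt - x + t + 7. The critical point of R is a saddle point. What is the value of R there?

∂R/∂x = 2x + 2t - 1 = 0 and ∂R/∂t = 2x - 6t + 1 = 0, so (x, t) = (1/4, 1/4).
The Hessian has R_{xx} = 2, R_{tt} = -6, R_{xt} = 2, giving D = -16 < 0, so the point is a saddle point.
R(1/4, 1/4) = 7.

7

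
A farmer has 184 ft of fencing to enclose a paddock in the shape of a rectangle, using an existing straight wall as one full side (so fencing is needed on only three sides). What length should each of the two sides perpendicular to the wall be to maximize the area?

46

Let the sides perpendicular to the wall have length x and the parallel side y, so 2x + y = 184 and the area is A = xy = x(184 − 2x).
A'(x) = 184 − 4x = 0 gives x = 46, and A''(x) = −4 < 0 confirms a maximum.
Then y = 184 − 2·46 = 92 and A = 4232.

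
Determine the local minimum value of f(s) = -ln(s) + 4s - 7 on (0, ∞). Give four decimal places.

-4.6137

f'(s) = -1/s + 4 = 0 gives s = 1/4.
f''(s) = 1/s², which is positive for s > 0, so this is a local minimum.
f(1/4) = -1·ln(1/4) + 1 - 7 ≈ -4.6137.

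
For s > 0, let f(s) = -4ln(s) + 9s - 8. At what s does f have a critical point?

f'(s) = -4/s + 9 = 0 gives s = 4/9.
f''(s) = 4/s², which is positive for s > 0, so this is a local minimum.
f(4/9) = -4·ln(4/9) + 4 - 8 ≈ -0.7563.

4/9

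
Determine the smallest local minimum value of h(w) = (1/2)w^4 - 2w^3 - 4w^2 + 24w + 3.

h'(w) = 2w^3 - 6w^2 - 8w + 24 = 0 at w = -2, 2, 3.
h''(w) = 6w^2 - 12w - 8. h''(-2) = 40 > 0 ⇒ local minimum; h''(2) = -8 < 0 ⇒ local maximum; h''(3) = 10 > 0 ⇒ local minimum.
The smallest local minimum is h(-2) = -37.

-37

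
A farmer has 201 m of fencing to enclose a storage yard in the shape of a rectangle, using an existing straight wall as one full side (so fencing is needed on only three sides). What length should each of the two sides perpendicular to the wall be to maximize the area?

Let the sides perpendicular to the wall have length x and the parallel side y, so 2x + y = 201 and the area is A = xy = x(201 − 2x).
A'(x) = 201 − 4x = 0 gives x = 201/4, and A''(x) = −4 < 0 confirms a maximum.
Then y = 201 − 2·201/4 = 201/2 and A = 40401/8.

201/4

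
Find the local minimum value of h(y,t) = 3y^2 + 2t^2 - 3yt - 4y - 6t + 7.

-107/15

∂h/∂y = 6y - 3t - 4 = 0 and ∂h/∂t = -3y + 4t - 6 = 0, so (y, t) = (34/15, 16/5).
The Hessian has h_{yy} = 6, h_{tt} = 4, h_{yt} = -3, giving D = 15 > 0 with h_{yy} > 0, so the point is a local minimum.
h(34/15, 16/5) = -107/15.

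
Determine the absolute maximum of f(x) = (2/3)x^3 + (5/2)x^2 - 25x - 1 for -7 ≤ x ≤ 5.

Differentiating, f'(x) = 2x^2 + 5x - 25; which vanishes at x = -5 and x = 5/2.
Evaluating at the critical points and endpoints: f(-7) = 407/6, f(-5) = 619/6, f(5/2) = -899/24, f(5) = 119/6.
Hence the absolute maximum is 619/6 at x = -5.

619/6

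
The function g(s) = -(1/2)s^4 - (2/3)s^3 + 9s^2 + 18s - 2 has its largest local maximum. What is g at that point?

149/2

g'(s) = -2s^3 - 2s^2 + 18s + 18. Setting g'(s) = 0 gives s ∈ {-3, -1, 3}.
Since g''(s) = -6s^2 - 4s + 18, we get g''(-3) = -24 < 0 ⇒ local maximum; g''(-1) = 16 > 0 ⇒ local minimum; g''(3) = -48 < 0 ⇒ local maximum.
So the largest local maximum value is g(3) = 149/2.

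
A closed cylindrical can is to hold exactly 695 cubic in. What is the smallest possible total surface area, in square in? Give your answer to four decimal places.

434.3479

With radius r and height h, πr²h = 695 so h = 695/(πr²), and S(r) = 2πr² + 2πrh = 2πr² + 2·695/r.
S'(r) = 4πr − 2·695/r² = 0 ⇒ r³ = 695/(2π), so r ≈ 4.8003 and h = 2r ≈ 9.6006.
S''(r) = 4π + 4·695/r³ > 0, so this is the minimum; S ≈ 434.3479.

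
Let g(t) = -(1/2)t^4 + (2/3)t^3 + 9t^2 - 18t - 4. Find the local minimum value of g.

g'(t) = -2t^3 + 2t^2 + 18t - 18 = 0 at t = -3, 1, 3.
g''(t) = -6t^2 + 4t + 18. g''(-3) = -48 < 0 ⇒ local maximum; g''(1) = 16 > 0 ⇒ local minimum; g''(3) = -24 < 0 ⇒ local maximum.
Thus g has its local minimum at t = 1, with value -77/6.

-77/6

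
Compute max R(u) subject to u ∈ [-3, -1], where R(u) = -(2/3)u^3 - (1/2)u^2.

27/2

The derivative is -2u^2 - u, which has no zeros in [-3, -1].
Compare values at every candidate in [-3, -1]: R(-3) = 27/2,  R(-1) = 1/6.
So the maximum is R(-3) = 27/2.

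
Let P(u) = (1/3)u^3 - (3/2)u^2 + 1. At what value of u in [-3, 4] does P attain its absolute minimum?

-3

P'(u) = u^2 - 3u, which vanishes at u = 0 and u = 3.
Evaluating at the critical points and endpoints: P(-3) = -43/2; P(0) = 1; P(3) = -7/2; P(4) = -5/3.
Hence the absolute minimum is -43/2 at u = -3.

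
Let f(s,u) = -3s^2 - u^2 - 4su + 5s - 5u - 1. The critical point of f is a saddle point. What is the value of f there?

-51

∂f/∂s = -6s - 4u + 5 = 0 and ∂f/∂u = -4s - 2u - 5 = 0, so (s, u) = (-15/2, 25/2).
The Hessian has f_{ss} = -6, f_{uu} = -2, f_{su} = -4, giving D = -4 < 0, so the point is a saddle point.
f(-15/2, 25/2) = -51.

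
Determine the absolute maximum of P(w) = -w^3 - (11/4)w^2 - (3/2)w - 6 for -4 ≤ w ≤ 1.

20

P'(w) = -3w^2 - (11/2)w - 3/2, which vanishes at w = -3/2 and w = -1/3.
Evaluating at the critical points and endpoints: P(-4) = 20,  P(-3/2) = -105/16,  P(-1/3) = -623/108,  P(1) = -45/4.
The maximum over the interval is 20, attained at w = -4.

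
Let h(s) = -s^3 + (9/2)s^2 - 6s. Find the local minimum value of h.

-5/2

Critical points: h'(s) = -3s^2 + 9s - 6 vanishes at s = 1, 2.
h''(s) = -6s + 9. h''(1) = 3 > 0 ⇒ local minimum; h''(2) = -3 < 0 ⇒ local maximum.
The local minimum is h(1) = -5/2.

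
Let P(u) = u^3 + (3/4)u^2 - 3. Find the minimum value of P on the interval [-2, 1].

P'(u) = 3u^2 + (3/2)u, which vanishes at u = -1/2 and u = 0.
Compare values at every candidate in [-2, 1]: P(-2) = -8, P(-1/2) = -47/16, P(0) = -3, P(1) = -5/4.
Hence the absolute minimum is -8 at u = -2.

-8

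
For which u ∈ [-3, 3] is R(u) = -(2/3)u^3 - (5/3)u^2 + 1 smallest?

3

R'(u) = -2u^2 - (10/3)u, which vanishes at u = -5/3 and u = 0.
Evaluating at the critical points and endpoints: R(-3) = 4; R(-5/3) = -44/81; R(0) = 1; R(3) = -32.
The minimum over the interval is -32, attained at u = 3.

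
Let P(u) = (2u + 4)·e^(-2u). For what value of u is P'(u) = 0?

-3/2

Differentiating with the product rule gives P'(u) = (-4u - 6)·e^(-2u). Since e^(-2u) > 0, the only critical point is u = -3/2.
P''(-3/2) has the same sign as -4 < 0, so this is a local maximum.
P(-3/2) = (1)·e^(3) ≈ 20.0855.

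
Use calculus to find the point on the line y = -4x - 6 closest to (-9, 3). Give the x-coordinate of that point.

-45/17

Minimize D(x)^2 = (x + 9)^2 + (-4x - 9)^2.
d/dx[D^2] = 2(x + 9) + 2·(-4)·(-4x - 9) = 0 ⇒ x = -45/17.
Then y = 78/17 and the distance is √(729/17) ≈ 6.5485.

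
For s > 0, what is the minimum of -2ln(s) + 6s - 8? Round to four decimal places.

-3.8028

g'(s) = -2/s + 6 = 0 gives s = 1/3.
g''(s) = 2/s², which is positive for s > 0, so this is a local minimum.
g(1/3) = -2·ln(1/3) + 2 - 8 ≈ -3.8028.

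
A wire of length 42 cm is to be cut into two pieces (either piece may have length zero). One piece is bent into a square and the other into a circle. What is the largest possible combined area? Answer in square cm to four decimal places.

140.3747

Let x be the length used for the square. Square side x/4; circle radius (42−x)/(2π).
A(x) = (x/4)² + π·((42−x)/(2π))² = x²/16 + (42−x)²/(4π) for 0 ≤ x ≤ 42. A'(x) = x/8 − (42−x)/(2π) = 0 gives x = 4·42/(π+4) ≈ 23.5242.
A'' > 0, so the interior critical point is a minimum; the maximum is at an endpoint. A(0) = 140.3747 and A(42) = 110.2500, so the largest area is 140.3747.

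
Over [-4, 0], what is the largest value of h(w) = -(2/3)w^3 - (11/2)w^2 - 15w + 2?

Differentiating, h'(w) = -2w^2 - 11w - 15; which vanishes at w = -3 and w = -5/2.
Candidates: h(-4) = 50/3; h(-3) = 31/2; h(-5/2) = 373/24; h(0) = 2.
So the maximum is h(-4) = 50/3.

50/3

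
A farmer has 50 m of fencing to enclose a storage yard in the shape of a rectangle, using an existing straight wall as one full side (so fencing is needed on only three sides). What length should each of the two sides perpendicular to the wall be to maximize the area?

25/2

Let the sides perpendicular to the wall have length x and the parallel side y, so 2x + y = 50 and the area is A = xy = x(50 − 2x).
A'(x) = 50 − 4x = 0 gives x = 25/2, and A''(x) = −4 < 0 confirms a maximum.
Then y = 50 − 2·25/2 = 25 and A = 625/2.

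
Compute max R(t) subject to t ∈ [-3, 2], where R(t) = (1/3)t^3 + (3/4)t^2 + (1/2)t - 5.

5/3

R'(t) = t^2 + (3/2)t + 1/2, which vanishes at t = -1 and t = -1/2.
Evaluating at the critical points and endpoints: R(-3) = -35/4, R(-1) = -61/12, R(-1/2) = -245/48, R(2) = 5/3.
The maximum over the interval is 5/3, attained at t = 2.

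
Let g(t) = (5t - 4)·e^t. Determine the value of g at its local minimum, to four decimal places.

-4.0937

Differentiating with the product rule gives g'(t) = (5t + 1)·e^t. Since e^t > 0, the only critical point is t = -1/5.
g''(-1/5) has the same sign as 5 > 0, so this is a local minimum.
g(-1/5) = (-5)·e^(-1/5) ≈ -4.0937.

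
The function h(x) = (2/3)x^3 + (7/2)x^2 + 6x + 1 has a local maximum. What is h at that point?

-7/3

h'(x) = 2x^2 + 7x + 6. Setting h'(x) = 0 gives x ∈ {-2, -3/2}.
Since h''(x) = 4x + 7, we get h''(-2) = -1 < 0 ⇒ local maximum; h''(-3/2) = 1 > 0 ⇒ local minimum.
The local maximum is h(-2) = -7/3.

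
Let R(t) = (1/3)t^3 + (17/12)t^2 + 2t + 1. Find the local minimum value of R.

5/81

R'(t) = t^2 + (17/6)t + 2. Setting R'(t) = 0 gives t ∈ {-3/2, -4/3}.
Second-derivative test with R''(t) = 2t + 17/6: R''(-3/2) = -1/6 < 0 ⇒ local maximum; R''(-4/3) = 1/6 > 0 ⇒ local minimum.
Thus R has its local minimum at t = -4/3, with value 5/81.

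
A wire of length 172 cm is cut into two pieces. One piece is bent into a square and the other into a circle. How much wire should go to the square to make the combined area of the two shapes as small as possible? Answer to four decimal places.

Let x be the length used for the square. Square side x/4; circle radius (172−x)/(2π).
A(x) = (x/4)² + π·((172−x)/(2π))² = x²/16 + (172−x)²/(4π) for 0 ≤ x ≤ 172. A'(x) = x/8 − (172−x)/(2π) = 0 gives x = 4·172/(π+4) ≈ 96.3371.
A'' = 1/8 + 1/(2π) > 0, so this gives the minimum combined area; x ≈ 96.3371 cm to the square.

96.3371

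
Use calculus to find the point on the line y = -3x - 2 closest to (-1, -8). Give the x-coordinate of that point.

Minimize D(x)^2 = (x + 1)^2 + (-3x + 6)^2.
d/dx[D^2] = 2(x + 1) + 2·(-3)·(-3x + 6) = 0 ⇒ x = 17/10.
Then y = -71/10 and the distance is √(81/10) ≈ 2.8460.

17/10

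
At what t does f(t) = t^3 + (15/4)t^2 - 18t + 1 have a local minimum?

3/2

f'(t) = 3t^2 + (15/2)t - 18 = 0 at t = -4, 3/2.
Second-derivative test with f''(t) = 6t + 15/2: f''(-4) = -33/2 < 0 ⇒ local maximum; f''(3/2) = 33/2 > 0 ⇒ local minimum.
So the local minimum value is f(3/2) = -227/16.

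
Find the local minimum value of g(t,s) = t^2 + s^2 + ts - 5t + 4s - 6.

-79/3

∂g/∂t = 2t + s - 5 = 0 and ∂g/∂s = t + 2s + 4 = 0, so (t, s) = (14/3, -13/3).
The Hessian has g_{tt} = 2, g_{ss} = 2, g_{ts} = 1, giving D = 3 > 0 with g_{tt} > 0, so the point is a local minimum.
g(14/3, -13/3) = -79/3.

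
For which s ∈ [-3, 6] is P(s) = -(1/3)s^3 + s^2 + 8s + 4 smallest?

The derivative is -s^2 + 2s + 8, which vanishes at s = -2 and s = 4.
Compare values at every candidate in [-3, 6]: P(-3) = -2, P(-2) = -16/3, P(4) = 92/3, P(6) = 16.
So the minimum is P(-2) = -16/3.

-2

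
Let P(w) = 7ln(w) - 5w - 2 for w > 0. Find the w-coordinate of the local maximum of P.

7/5

P'(w) = 7/w − 5 = 0 gives w = 7/5.
P''(w) = -7/w², which is negative for w > 0, so this is a local maximum.
P(7/5) = 7·ln(7/5) - 7 - 2 ≈ -6.6447.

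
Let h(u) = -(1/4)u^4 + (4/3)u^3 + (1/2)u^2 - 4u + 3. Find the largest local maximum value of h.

49/3

Critical points: h'(u) = -u^3 + 4u^2 + u - 4 vanishes at u = -1, 1, 4.
Second-derivative test with h''(u) = -3u^2 + 8u + 1: h''(-1) = -10 < 0 ⇒ local maximum; h''(1) = 6 > 0 ⇒ local minimum; h''(4) = -15 < 0 ⇒ local maximum.
So the largest local maximum value is h(4) = 49/3.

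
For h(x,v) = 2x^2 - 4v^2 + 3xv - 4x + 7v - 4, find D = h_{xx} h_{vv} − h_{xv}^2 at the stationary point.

∂h/∂x = 4x + 3v - 4 = 0 and ∂h/∂v = 3x - 8v + 7 = 0, so (x, v) = (11/41, 40/41).
The Hessian has h_{xx} = 4, h_{vv} = -8, h_{xv} = 3, giving D = -41 < 0, so the point is a saddle point.
D = (4)·(-8) − (3)^2 = -41.

-41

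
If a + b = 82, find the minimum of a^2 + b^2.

3362

With a + b = 82, a^2 + b^2 = a^2 + (82 − a)^2.
The derivative 2a − 2(82 − a) = 4a − 164 vanishes at a = 41; second derivative 4 > 0, a minimum.
The minimum is 2·(41)^2 = 3362.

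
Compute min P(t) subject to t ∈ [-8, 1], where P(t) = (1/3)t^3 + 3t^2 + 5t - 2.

-62/3

P'(t) = t^2 + 6t + 5, which vanishes at t = -5 and t = -1.
Evaluating at the critical points and endpoints: P(-8) = -62/3,  P(-5) = 19/3,  P(-1) = -13/3,  P(1) = 19/3.
Hence the absolute minimum is -62/3 at t = -8.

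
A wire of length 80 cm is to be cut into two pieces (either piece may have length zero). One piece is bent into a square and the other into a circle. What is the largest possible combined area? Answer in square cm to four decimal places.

509.2958

Let x be the length used for the square. Square side x/4; circle radius (80−x)/(2π).
A(x) = (x/4)² + π·((80−x)/(2π))² = x²/16 + (80−x)²/(4π) for 0 ≤ x ≤ 80. A'(x) = x/8 − (80−x)/(2π) = 0 gives x = 4·80/(π+4) ≈ 44.8079.
A'' > 0, so the interior critical point is a minimum; the maximum is at an endpoint. A(0) = 509.2958 and A(80) = 400.0000, so the largest area is 509.2958.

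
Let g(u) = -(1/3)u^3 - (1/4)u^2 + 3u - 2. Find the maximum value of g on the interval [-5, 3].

g'(u) = -u^2 - (1/2)u + 3, which vanishes at u = -2 and u = 3/2.
Candidates: g(-5) = 221/12; g(-2) = -19/3; g(3/2) = 13/16; g(3) = -17/4.
Hence the absolute maximum is 221/12 at u = -5.

221/12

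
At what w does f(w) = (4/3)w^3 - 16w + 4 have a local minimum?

2

Critical points: f'(w) = 4w^2 - 16 vanishes at w = -2, 2.
Second-derivative test with f''(w) = 8w: f''(-2) = -16 < 0 ⇒ local maximum; f''(2) = 16 > 0 ⇒ local minimum.
The local minimum is f(2) = -52/3.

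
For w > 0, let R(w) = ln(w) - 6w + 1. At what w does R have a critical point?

R'(w) = 1/w − 6 = 0 gives w = 1/6.
R''(w) = -1/w², which is negative for w > 0, so this is a local maximum.
R(1/6) = 1·ln(1/6) - 1 + 1 ≈ -1.7918.

1/6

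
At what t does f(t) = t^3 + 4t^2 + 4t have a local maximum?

-2

f'(t) = 3t^2 + 8t + 4. Setting f'(t) = 0 gives t ∈ {-2, -2/3}.
f''(t) = 6t + 8. f''(-2) = -4 < 0 ⇒ local maximum; f''(-2/3) = 4 > 0 ⇒ local minimum.
Thus f has its local maximum at t = -2, with value 0.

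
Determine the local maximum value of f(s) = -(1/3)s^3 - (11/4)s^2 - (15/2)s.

f'(s) = -s^2 - (11/2)s - 15/2. Setting f'(s) = 0 gives s ∈ {-3, -5/2}.
Since f''(s) = -2s - 11/2, we get f''(-3) = 1/2 > 0 ⇒ local minimum; f''(-5/2) = -1/2 < 0 ⇒ local maximum.
Thus f has its local maximum at s = -5/2, with value 325/48.

325/48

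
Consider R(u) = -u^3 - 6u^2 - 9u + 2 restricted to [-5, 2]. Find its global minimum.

R'(u) = -3u^2 - 12u - 9, which vanishes at u = -3 and u = -1.
Candidates: R(-5) = 22, R(-3) = 2, R(-1) = 6, R(2) = -48.
So the minimum is R(2) = -48.

-48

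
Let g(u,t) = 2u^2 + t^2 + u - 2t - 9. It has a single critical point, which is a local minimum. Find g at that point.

∂g/∂u = 4u + 1 = 0 and ∂g/∂t = 2t - 2 = 0, so (u, t) = (-1/4, 1).
The Hessian has g_{uu} = 4, g_{tt} = 2, g_{ut} = 0, giving D = 8 > 0 with g_{uu} > 0, so the point is a local minimum.
g(-1/4, 1) = -81/8.

-81/8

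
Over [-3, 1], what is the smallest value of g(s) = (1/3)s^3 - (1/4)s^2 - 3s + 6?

Differentiating, g'(s) = s^2 - (1/2)s - 3; whose only zero in [-3, 1] is s = -3/2.
Compare values at every candidate in [-3, 1]: g(-3) = 15/4; g(-3/2) = 141/16; g(1) = 37/12.
Hence the absolute minimum is 37/12 at s = 1.

37/12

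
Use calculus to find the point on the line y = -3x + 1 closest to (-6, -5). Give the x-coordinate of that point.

Minimize D(x)^2 = (x + 6)^2 + (-3x + 6)^2.
d/dx[D^2] = 2(x + 6) + 2·(-3)·(-3x + 6) = 0 ⇒ x = 6/5.
Then y = -13/5 and the distance is √(288/5) ≈ 7.5895.

6/5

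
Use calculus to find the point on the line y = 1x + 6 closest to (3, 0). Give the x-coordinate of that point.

Minimize D(x)^2 = (x - 3)^2 + (x + 6)^2.
d/dx[D^2] = 2(x - 3) + 2·1·(x + 6) = 0 ⇒ x = -3/2.
Then y = 9/2 and the distance is √(81/2) ≈ 6.3640.

-3/2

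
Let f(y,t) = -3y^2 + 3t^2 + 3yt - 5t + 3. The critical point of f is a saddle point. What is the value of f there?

∂f/∂y = -6y + 3t = 0 and ∂f/∂t = 3y + 6t - 5 = 0, so (y, t) = (1/3, 2/3).
The Hessian has f_{yy} = -6, f_{tt} = 6, f_{yt} = 3, giving D = -45 < 0, so the point is a saddle point.
f(1/3, 2/3) = 4/3.

4/3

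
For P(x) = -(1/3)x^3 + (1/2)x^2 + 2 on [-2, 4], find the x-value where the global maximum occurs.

P'(x) = -x^2 + x, which vanishes at x = 0 and x = 1.
Compare values at every candidate in [-2, 4]: P(-2) = 20/3, P(0) = 2, P(1) = 13/6, P(4) = -34/3.
So the maximum is P(-2) = 20/3.

-2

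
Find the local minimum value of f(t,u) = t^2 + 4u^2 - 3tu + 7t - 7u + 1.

∂f/∂t = 2t - 3u + 7 = 0 and ∂f/∂u = -3t + 8u - 7 = 0, so (t, u) = (-5, -1).
The Hessian has f_{tt} = 2, f_{uu} = 8, f_{tu} = -3, giving D = 7 > 0 with f_{tt} > 0, so the point is a local minimum.
f(-5, -1) = -13.

-13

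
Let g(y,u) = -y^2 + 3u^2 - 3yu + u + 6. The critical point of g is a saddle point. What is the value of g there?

∂g/∂y = -2y - 3u = 0 and ∂g/∂u = -3y + 6u + 1 = 0, so (y, u) = (1/7, -2/21).
The Hessian has g_{yy} = -2, g_{uu} = 6, g_{yu} = -3, giving D = -21 < 0, so the point is a saddle point.
g(1/7, -2/21) = 125/21.

125/21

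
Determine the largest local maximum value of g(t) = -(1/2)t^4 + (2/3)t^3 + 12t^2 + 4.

332/3

Critical points: g'(t) = -2t^3 + 2t^2 + 24t vanishes at t = -3, 0, 4.
Second-derivative test with g''(t) = -6t^2 + 4t + 24: g''(-3) = -42 < 0 ⇒ local maximum; g''(0) = 24 > 0 ⇒ local minimum; g''(4) = -56 < 0 ⇒ local maximum.
Thus g has its largest local maximum at t = 4, with value 332/3.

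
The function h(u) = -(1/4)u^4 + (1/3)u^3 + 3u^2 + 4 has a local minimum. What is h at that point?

h'(u) = -u^3 + u^2 + 6u. Setting h'(u) = 0 gives u ∈ {-2, 0, 3}.
h''(u) = -3u^2 + 2u + 6. h''(-2) = -10 < 0 ⇒ local maximum; h''(0) = 6 > 0 ⇒ local minimum; h''(3) = -15 < 0 ⇒ local maximum.
The local minimum is h(0) = 4.

4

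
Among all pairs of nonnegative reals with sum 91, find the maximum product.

With x + y = 91, the product is P(x) = x(91 − x).
P'(x) = 91 − 2x = 0 gives x = 91/2; P'' = −2 < 0, so this is the maximum.
P = 91/2·91/2 = 8281/4.

8281/4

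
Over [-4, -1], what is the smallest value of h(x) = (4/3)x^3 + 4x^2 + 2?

The derivative is 4x^2 + 8x, whose only zero in [-4, -1] is x = -2.
Evaluating at the critical points and endpoints: h(-4) = -58/3, h(-2) = 22/3, h(-1) = 14/3.
The minimum over the interval is -58/3, attained at x = -4.

-58/3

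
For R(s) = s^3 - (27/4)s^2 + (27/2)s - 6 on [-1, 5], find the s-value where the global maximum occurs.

5

Differentiating, R'(s) = 3s^2 - (27/2)s + 27/2; which vanishes at s = 3/2 and s = 3.
Candidates: R(-1) = -109/4,  R(3/2) = 39/16,  R(3) = 3/4,  R(5) = 71/4.
Hence the absolute maximum is 71/4 at s = 5.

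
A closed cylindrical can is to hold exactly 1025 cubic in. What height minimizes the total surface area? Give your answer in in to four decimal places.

With radius r and height h, πr²h = 1025 so h = 1025/(πr²), and S(r) = 2πr² + 2πrh = 2πr² + 2·1025/r.
S'(r) = 4πr − 2·1025/r² = 0 ⇒ r³ = 1025/(2π), so r ≈ 5.4641 and h = 2r ≈ 10.9281.
S''(r) = 4π + 4·1025/r³ > 0, so this is the minimum; S ≈ 562.7694.

10.9281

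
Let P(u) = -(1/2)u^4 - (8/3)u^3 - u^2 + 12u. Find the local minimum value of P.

P'(u) = -2u^3 - 8u^2 - 2u + 12. Setting P'(u) = 0 gives u ∈ {-3, -2, 1}.
Since P''(u) = -6u^2 - 16u - 2, we get P''(-3) = -8 < 0 ⇒ local maximum; P''(-2) = 6 > 0 ⇒ local minimum; P''(1) = -24 < 0 ⇒ local maximum.
So the local minimum value is P(-2) = -44/3.

-44/3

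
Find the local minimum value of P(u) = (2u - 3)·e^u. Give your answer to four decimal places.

P'(u) = 2·e^u + (2u - 3)·1·e^u = (2u - 1)·e^u. Since e^u > 0, the only critical point is u = 1/2.
P''(1/2) has the same sign as 2 > 0, so this is a local minimum.
P(1/2) = (-2)·e^(1/2) ≈ -3.2974.

-3.2974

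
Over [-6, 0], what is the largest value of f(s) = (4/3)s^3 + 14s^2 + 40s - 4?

-4

f'(s) = 4s^2 + 28s + 40, which vanishes at s = -5 and s = -2.
Candidates: f(-6) = -28, f(-5) = -62/3, f(-2) = -116/3, f(0) = -4.
Hence the absolute maximum is -4 at s = 0.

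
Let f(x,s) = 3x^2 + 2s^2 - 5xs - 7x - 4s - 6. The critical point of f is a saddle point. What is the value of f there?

∂f/∂x = 6x - 5s - 7 = 0 and ∂f/∂s = -5x + 4s - 4 = 0, so (x, s) = (-48, -59).
The Hessian has f_{xx} = 6, f_{ss} = 4, f_{xs} = -5, giving D = -1 < 0, so the point is a saddle point.
f(-48, -59) = 280.

280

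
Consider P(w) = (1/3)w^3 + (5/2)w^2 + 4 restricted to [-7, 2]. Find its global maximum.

P'(w) = w^2 + 5w, which vanishes at w = -5 and w = 0.
Compare values at every candidate in [-7, 2]: P(-7) = 73/6; P(-5) = 149/6; P(0) = 4; P(2) = 50/3.
Hence the absolute maximum is 149/6 at w = -5.

149/6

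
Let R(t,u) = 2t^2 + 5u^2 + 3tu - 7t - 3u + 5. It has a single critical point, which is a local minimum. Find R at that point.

-45/31

∂R/∂t = 4t + 3u - 7 = 0 and ∂R/∂u = 3t + 10u - 3 = 0, so (t, u) = (61/31, -9/31).
The Hessian has R_{tt} = 4, R_{uu} = 10, R_{tu} = 3, giving D = 31 > 0 with R_{tt} > 0, so the point is a local minimum.
R(61/31, -9/31) = -45/31.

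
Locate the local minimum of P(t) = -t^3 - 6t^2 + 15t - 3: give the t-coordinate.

-5

Critical points: P'(t) = -3t^2 - 12t + 15 vanishes at t = -5, 1.
Second-derivative test with P''(t) = -6t - 12: P''(-5) = 18 > 0 ⇒ local minimum; P''(1) = -18 < 0 ⇒ local maximum.
Thus P has its local minimum at t = -5, with value -103.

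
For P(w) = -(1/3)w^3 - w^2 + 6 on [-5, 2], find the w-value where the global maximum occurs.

-5

The derivative is -w^2 - 2w, which vanishes at w = -2 and w = 0.
Compare values at every candidate in [-5, 2]: P(-5) = 68/3, P(-2) = 14/3, P(0) = 6, P(2) = -2/3.
So the maximum is P(-5) = 68/3.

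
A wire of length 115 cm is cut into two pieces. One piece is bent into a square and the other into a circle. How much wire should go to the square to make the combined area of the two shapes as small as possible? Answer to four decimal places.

64.4114

Let x be the length used for the square. Square side x/4; circle radius (115−x)/(2π).
A(x) = (x/4)² + π·((115−x)/(2π))² = x²/16 + (115−x)²/(4π) for 0 ≤ x ≤ 115. A'(x) = x/8 − (115−x)/(2π) = 0 gives x = 4·115/(π+4) ≈ 64.4114.
A'' = 1/8 + 1/(2π) > 0, so this gives the minimum combined area; x ≈ 64.4114 cm to the square.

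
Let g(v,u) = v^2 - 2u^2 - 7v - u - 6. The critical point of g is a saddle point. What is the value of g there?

-145/8

∂g/∂v = 2v - 7 = 0 and ∂g/∂u = -4u - 1 = 0, so (v, u) = (7/2, -1/4).
The Hessian has g_{vv} = 2, g_{uu} = -4, g_{vu} = 0, giving D = -8 < 0, so the point is a saddle point.
g(7/2, -1/4) = -145/8.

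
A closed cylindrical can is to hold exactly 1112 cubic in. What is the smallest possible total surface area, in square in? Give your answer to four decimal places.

With radius r and height h, πr²h = 1112 so h = 1112/(πr²), and S(r) = 2πr² + 2πrh = 2πr² + 2·1112/r.
S'(r) = 4πr − 2·1112/r² = 0 ⇒ r³ = 1112/(2π), so r ≈ 5.6145 and h = 2r ≈ 11.2289.
S''(r) = 4π + 4·1112/r³ > 0, so this is the minimum; S ≈ 594.1796.

594.1796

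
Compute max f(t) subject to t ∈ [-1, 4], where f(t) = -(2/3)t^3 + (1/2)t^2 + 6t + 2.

32/3

f'(t) = -2t^2 + t + 6, whose only zero in [-1, 4] is t = 2.
Compare values at every candidate in [-1, 4]: f(-1) = -17/6, f(2) = 32/3, f(4) = -26/3.
The maximum over the interval is 32/3, attained at t = 2.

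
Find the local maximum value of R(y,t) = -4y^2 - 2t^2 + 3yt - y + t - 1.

-20/23

∂R/∂y = -8y + 3t - 1 = 0 and ∂R/∂t = 3y - 4t + 1 = 0, so (y, t) = (-1/23, 5/23).
The Hessian has R_{yy} = -8, R_{tt} = -4, R_{yt} = 3, giving D = 23 > 0 with R_{yy} < 0, so the point is a local maximum.
R(-1/23, 5/23) = -20/23.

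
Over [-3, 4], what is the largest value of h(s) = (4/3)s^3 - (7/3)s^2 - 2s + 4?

44

The derivative is 4s^2 - (14/3)s - 2, which vanishes at s = -1/3 and s = 3/2.
Compare values at every candidate in [-3, 4]: h(-3) = -47,  h(-1/3) = 353/81,  h(3/2) = 1/4,  h(4) = 44.
So the maximum is h(4) = 44.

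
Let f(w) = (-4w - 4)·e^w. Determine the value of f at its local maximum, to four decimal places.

0.5413

f'(w) = (-4)·e^w + (-4w - 4)·1·e^w = (-4w - 8)·e^w. Since e^w > 0, the only critical point is w = -2.
f''(-2) has the same sign as -4 < 0, so this is a local maximum.
f(-2) = (4)·e^(-2) ≈ 0.5413.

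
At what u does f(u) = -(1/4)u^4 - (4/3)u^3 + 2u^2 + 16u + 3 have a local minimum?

f'(u) = -u^3 - 4u^2 + 4u + 16 = 0 at u = -4, -2, 2.
f''(u) = -3u^2 - 8u + 4. f''(-4) = -12 < 0 ⇒ local maximum; f''(-2) = 8 > 0 ⇒ local minimum; f''(2) = -24 < 0 ⇒ local maximum.
So the local minimum value is f(-2) = -43/3.

-2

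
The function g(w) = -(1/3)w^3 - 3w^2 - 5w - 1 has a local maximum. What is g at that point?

g'(w) = -w^2 - 6w - 5. Setting g'(w) = 0 gives w ∈ {-5, -1}.
Second-derivative test with g''(w) = -2w - 6: g''(-5) = 4 > 0 ⇒ local minimum; g''(-1) = -4 < 0 ⇒ local maximum.
The local maximum is g(-1) = 4/3.

4/3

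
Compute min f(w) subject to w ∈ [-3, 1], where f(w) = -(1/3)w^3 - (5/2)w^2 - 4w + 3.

-23/6

The derivative is -w^2 - 5w - 4, whose only zero in [-3, 1] is w = -1.
Evaluating at the critical points and endpoints: f(-3) = 3/2,  f(-1) = 29/6,  f(1) = -23/6.
Hence the absolute minimum is -23/6 at w = 1.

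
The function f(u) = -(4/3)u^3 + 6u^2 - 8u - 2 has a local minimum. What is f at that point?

-16/3

Critical points: f'(u) = -4u^2 + 12u - 8 vanishes at u = 1, 2.
Second-derivative test with f''(u) = -8u + 12: f''(1) = 4 > 0 ⇒ local minimum; f''(2) = -4 < 0 ⇒ local maximum.
The local minimum is f(1) = -16/3.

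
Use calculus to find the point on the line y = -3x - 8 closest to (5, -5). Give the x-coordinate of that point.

Minimize D(x)^2 = (x - 5)^2 + (-3x - 3)^2.
d/dx[D^2] = 2(x - 5) + 2·(-3)·(-3x - 3) = 0 ⇒ x = -2/5.
Then y = -34/5 and the distance is √(162/5) ≈ 5.6921.

-2/5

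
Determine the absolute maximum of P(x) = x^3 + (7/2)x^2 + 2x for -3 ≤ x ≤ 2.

Differentiating, P'(x) = 3x^2 + 7x + 2; which vanishes at x = -2 and x = -1/3.
Compare values at every candidate in [-3, 2]: P(-3) = -3/2,  P(-2) = 2,  P(-1/3) = -17/54,  P(2) = 26.
So the maximum is P(2) = 26.

26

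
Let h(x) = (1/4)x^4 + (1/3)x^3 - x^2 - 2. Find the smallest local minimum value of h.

-14/3

h'(x) = x^3 + x^2 - 2x = 0 at x = -2, 0, 1.
Since h''(x) = 3x^2 + 2x - 2, we get h''(-2) = 6 > 0 ⇒ local minimum; h''(0) = -2 < 0 ⇒ local maximum; h''(1) = 3 > 0 ⇒ local minimum.
So the smallest local minimum value is h(-2) = -14/3.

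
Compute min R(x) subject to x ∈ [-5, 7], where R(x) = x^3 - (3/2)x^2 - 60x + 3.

-419/2

R'(x) = 3x^2 - 3x - 60, which vanishes at x = -4 and x = 5.
Compare values at every candidate in [-5, 7]: R(-5) = 281/2,  R(-4) = 155,  R(5) = -419/2,  R(7) = -295/2.
The minimum over the interval is -419/2, attained at x = 5.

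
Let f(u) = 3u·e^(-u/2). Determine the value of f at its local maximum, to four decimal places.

Differentiating with the product rule gives f'(u) = (-(3/2)u + 3)·e^(-u/2). Since e^(-u/2) > 0, the only critical point is u = 2.
f''(2) has the same sign as -3/2 < 0, so this is a local maximum.
f(2) = (6)·e^(-1) ≈ 2.2073.

2.2073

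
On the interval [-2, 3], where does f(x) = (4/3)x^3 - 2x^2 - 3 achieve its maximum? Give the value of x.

f'(x) = 4x^2 - 4x, which vanishes at x = 0 and x = 1.
Evaluating at the critical points and endpoints: f(-2) = -65/3, f(0) = -3, f(1) = -11/3, f(3) = 15.
The maximum over the interval is 15, attained at x = 3.

3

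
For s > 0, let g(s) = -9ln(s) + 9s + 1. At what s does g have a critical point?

g'(s) = -9/s + 9 = 0 gives s = 1.
g''(s) = 9/s², which is positive for s > 0, so this is a local minimum.
g(1) = -9·ln(1) + 9 + 1 ≈ 10.0000.

1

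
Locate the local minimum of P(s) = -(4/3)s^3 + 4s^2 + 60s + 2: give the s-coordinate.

-3

P'(s) = -4s^2 + 8s + 60 = 0 at s = -3, 5.
P''(s) = -8s + 8. P''(-3) = 32 > 0 ⇒ local minimum; P''(5) = -32 < 0 ⇒ local maximum.
So the local minimum value is P(-3) = -106.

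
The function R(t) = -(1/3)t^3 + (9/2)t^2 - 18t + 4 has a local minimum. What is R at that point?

-37/2

R'(t) = -t^2 + 9t - 18 = 0 at t = 3, 6.
R''(t) = -2t + 9. R''(3) = 3 > 0 ⇒ local minimum; R''(6) = -3 < 0 ⇒ local maximum.
Thus R has its local minimum at t = 3, with value -37/2.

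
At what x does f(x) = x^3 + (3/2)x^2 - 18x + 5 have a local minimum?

2

Critical points: f'(x) = 3x^2 + 3x - 18 vanishes at x = -3, 2.
Since f''(x) = 6x + 3, we get f''(-3) = -15 < 0 ⇒ local maximum; f''(2) = 15 > 0 ⇒ local minimum.
Thus f has its local minimum at x = 2, with value -17.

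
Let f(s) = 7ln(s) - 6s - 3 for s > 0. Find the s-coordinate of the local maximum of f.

f'(s) = 7/s − 6 = 0 gives s = 7/6.
f''(s) = -7/s², which is negative for s > 0, so this is a local maximum.
f(7/6) = 7·ln(7/6) - 7 - 3 ≈ -8.9209.

7/6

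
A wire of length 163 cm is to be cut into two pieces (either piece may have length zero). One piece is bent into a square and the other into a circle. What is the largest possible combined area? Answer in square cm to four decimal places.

Let x be the length used for the square. Square side x/4; circle radius (163−x)/(2π).
A(x) = (x/4)² + π·((163−x)/(2π))² = x²/16 + (163−x)²/(4π) for 0 ≤ x ≤ 163. A'(x) = x/8 − (163−x)/(2π) = 0 gives x = 4·163/(π+4) ≈ 91.2962.
A'' > 0, so the interior critical point is a minimum; the maximum is at an endpoint. A(0) = 2114.2938 and A(163) = 1660.5625, so the largest area is 2114.2938.

2114.2938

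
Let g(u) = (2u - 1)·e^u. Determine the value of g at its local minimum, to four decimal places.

By the product rule, g'(u) = (2u + 1)·e^u. Since e^u > 0, the only critical point is u = -1/2.
g''(-1/2) has the same sign as 2 > 0, so this is a local minimum.
g(-1/2) = (-2)·e^(-1/2) ≈ -1.2131.

-1.2131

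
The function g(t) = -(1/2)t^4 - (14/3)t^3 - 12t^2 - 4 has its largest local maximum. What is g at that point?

g'(t) = -2t^3 - 14t^2 - 24t. Setting g'(t) = 0 gives t ∈ {-4, -3, 0}.
Second-derivative test with g''(t) = -6t^2 - 28t - 24: g''(-4) = -8 < 0 ⇒ local maximum; g''(-3) = 6 > 0 ⇒ local minimum; g''(0) = -24 < 0 ⇒ local maximum.
The largest local maximum is g(0) = -4.

-4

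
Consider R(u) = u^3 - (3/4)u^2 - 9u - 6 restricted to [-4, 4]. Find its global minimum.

The derivative is 3u^2 - (3/2)u - 9, which vanishes at u = -3/2 and u = 2.
Candidates: R(-4) = -46,  R(-3/2) = 39/16,  R(2) = -19,  R(4) = 10.
So the minimum is R(-4) = -46.

-46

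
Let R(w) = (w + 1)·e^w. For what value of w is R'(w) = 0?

Differentiating with the product rule gives R'(w) = (w + 2)·e^w. Since e^w > 0, the only critical point is w = -2.
R''(-2) has the same sign as 1 > 0, so this is a local minimum.
R(-2) = (-1)·e^(-2) ≈ -0.1353.

-2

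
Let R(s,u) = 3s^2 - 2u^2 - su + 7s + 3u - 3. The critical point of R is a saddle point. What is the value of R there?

-5

∂R/∂s = 6s - u + 7 = 0 and ∂R/∂u = -s - 4u + 3 = 0, so (s, u) = (-1, 1).
The Hessian has R_{ss} = 6, R_{uu} = -4, R_{su} = -1, giving D = -25 < 0, so the point is a saddle point.
R(-1, 1) = -5.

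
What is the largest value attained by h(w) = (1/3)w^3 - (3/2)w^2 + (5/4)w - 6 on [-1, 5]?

53/12

Differentiating, h'(w) = w^2 - 3w + 5/4; which vanishes at w = 1/2 and w = 5/2.
Candidates: h(-1) = -109/12, h(1/2) = -137/24, h(5/2) = -169/24, h(5) = 53/12.
The maximum over the interval is 53/12, attained at w = 5.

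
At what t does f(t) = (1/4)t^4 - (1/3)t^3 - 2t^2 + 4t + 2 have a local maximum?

f'(t) = t^3 - t^2 - 4t + 4. Setting f'(t) = 0 gives t ∈ {-2, 1, 2}.
f''(t) = 3t^2 - 2t - 4. f''(-2) = 12 > 0 ⇒ local minimum; f''(1) = -3 < 0 ⇒ local maximum; f''(2) = 4 > 0 ⇒ local minimum.
The local maximum is f(1) = 47/12.

1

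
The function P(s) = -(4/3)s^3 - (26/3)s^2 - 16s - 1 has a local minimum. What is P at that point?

Critical points: P'(s) = -4s^2 - (52/3)s - 16 vanishes at s = -3, -4/3.
Second-derivative test with P''(s) = -8s - 52/3: P''(-3) = 20/3 > 0 ⇒ local minimum; P''(-4/3) = -20/3 < 0 ⇒ local maximum.
Thus P has its local minimum at s = -3, with value 5.

5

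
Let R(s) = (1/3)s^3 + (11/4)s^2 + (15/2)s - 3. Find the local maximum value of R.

Critical points: R'(s) = s^2 + (11/2)s + 15/2 vanishes at s = -3, -5/2.
Since R''(s) = 2s + 11/2, we get R''(-3) = -1/2 < 0 ⇒ local maximum; R''(-5/2) = 1/2 > 0 ⇒ local minimum.
The local maximum is R(-3) = -39/4.

-39/4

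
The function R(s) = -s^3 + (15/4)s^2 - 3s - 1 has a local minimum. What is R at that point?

-27/16

R'(s) = -3s^2 + (15/2)s - 3 = 0 at s = 1/2, 2.
Since R''(s) = -6s + 15/2, we get R''(1/2) = 9/2 > 0 ⇒ local minimum; R''(2) = -9/2 < 0 ⇒ local maximum.
The local minimum is R(1/2) = -27/16.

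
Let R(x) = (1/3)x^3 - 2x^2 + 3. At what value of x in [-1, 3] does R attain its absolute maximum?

0

Differentiating, R'(x) = x^2 - 4x; whose only zero in [-1, 3] is x = 0.
Compare values at every candidate in [-1, 3]: R(-1) = 2/3; R(0) = 3; R(3) = -6.
Hence the absolute maximum is 3 at x = 0.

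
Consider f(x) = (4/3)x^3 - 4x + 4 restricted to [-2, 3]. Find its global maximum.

28

The derivative is 4x^2 - 4, which vanishes at x = -1 and x = 1.
Candidates: f(-2) = 4/3,  f(-1) = 20/3,  f(1) = 4/3,  f(3) = 28.
So the maximum is f(3) = 28.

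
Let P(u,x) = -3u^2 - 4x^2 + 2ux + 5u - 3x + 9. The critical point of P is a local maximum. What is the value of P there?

493/44

∂P/∂u = -6u + 2x + 5 = 0 and ∂P/∂x = 2u - 8x - 3 = 0, so (u, x) = (17/22, -2/11).
The Hessian has P_{uu} = -6, P_{xx} = -8, P_{ux} = 2, giving D = 44 > 0 with P_{uu} < 0, so the point is a local maximum.
P(17/22, -2/11) = 493/44.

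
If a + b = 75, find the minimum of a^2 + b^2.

5625/2

With a + b = 75, a^2 + b^2 = a^2 + (75 − a)^2.
The derivative 2a − 2(75 − a) = 4a − 150 vanishes at a = 75/2; second derivative 4 > 0, a minimum.
The minimum is 2·(75/2)^2 = 5625/2.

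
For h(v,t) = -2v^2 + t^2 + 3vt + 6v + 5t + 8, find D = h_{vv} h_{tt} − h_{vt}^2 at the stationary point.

-17

∂h/∂v = -4v + 3t + 6 = 0 and ∂h/∂t = 3v + 2t + 5 = 0, so (v, t) = (-3/17, -38/17).
The Hessian has h_{vv} = -4, h_{tt} = 2, h_{vt} = 3, giving D = -17 < 0, so the point is a saddle point.
D = (-4)·(2) − (3)^2 = -17.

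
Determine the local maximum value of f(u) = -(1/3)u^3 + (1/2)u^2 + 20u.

425/6

f'(u) = -u^2 + u + 20 = 0 at u = -4, 5.
Since f''(u) = -2u + 1, we get f''(-4) = 9 > 0 ⇒ local minimum; f''(5) = -9 < 0 ⇒ local maximum.
The local maximum is f(5) = 425/6.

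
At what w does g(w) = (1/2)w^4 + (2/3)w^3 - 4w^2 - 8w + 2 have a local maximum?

-1

g'(w) = 2w^3 + 2w^2 - 8w - 8 = 0 at w = -2, -1, 2.
Second-derivative test with g''(w) = 6w^2 + 4w - 8: g''(-2) = 8 > 0 ⇒ local minimum; g''(-1) = -6 < 0 ⇒ local maximum; g''(2) = 24 > 0 ⇒ local minimum.
So the local maximum value is g(-1) = 35/6.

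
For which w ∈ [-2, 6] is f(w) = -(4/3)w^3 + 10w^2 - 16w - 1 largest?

-2

f'(w) = -4w^2 + 20w - 16, which vanishes at w = 1 and w = 4.
Compare values at every candidate in [-2, 6]: f(-2) = 245/3; f(1) = -25/3; f(4) = 29/3; f(6) = -25.
So the maximum is f(-2) = 245/3.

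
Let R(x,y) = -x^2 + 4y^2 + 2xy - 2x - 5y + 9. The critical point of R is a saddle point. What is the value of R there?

151/20

∂R/∂x = -2x + 2y - 2 = 0 and ∂R/∂y = 2x + 8y - 5 = 0, so (x, y) = (-3/10, 7/10).
The Hessian has R_{xx} = -2, R_{yy} = 8, R_{xy} = 2, giving D = -20 < 0, so the point is a saddle point.
R(-3/10, 7/10) = 151/20.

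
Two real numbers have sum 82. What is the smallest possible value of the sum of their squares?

With a + b = 82, a^2 + b^2 = a^2 + (82 − a)^2.
The derivative 2a − 2(82 − a) = 4a − 164 vanishes at a = 41; second derivative 4 > 0, a minimum.
The minimum is 2·(41)^2 = 3362.

3362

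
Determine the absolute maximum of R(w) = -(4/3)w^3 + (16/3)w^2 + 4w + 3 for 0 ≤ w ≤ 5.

27

The derivative is -4w^2 + (32/3)w + 4, whose only zero in [0, 5] is w = 3.
Compare values at every candidate in [0, 5]: R(0) = 3,  R(3) = 27,  R(5) = -31/3.
So the maximum is R(3) = 27.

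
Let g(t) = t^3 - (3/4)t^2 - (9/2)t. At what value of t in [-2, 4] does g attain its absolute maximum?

g'(t) = 3t^2 - (3/2)t - 9/2, which vanishes at t = -1 and t = 3/2.
Compare values at every candidate in [-2, 4]: g(-2) = -2,  g(-1) = 11/4,  g(3/2) = -81/16,  g(4) = 34.
So the maximum is g(4) = 34.

4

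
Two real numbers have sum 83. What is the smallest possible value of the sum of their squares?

6889/2

With a + b = 83, a^2 + b^2 = a^2 + (83 − a)^2.
The derivative 2a − 2(83 − a) = 4a − 166 vanishes at a = 83/2; second derivative 4 > 0, a minimum.
The minimum is 2·(83/2)^2 = 6889/2.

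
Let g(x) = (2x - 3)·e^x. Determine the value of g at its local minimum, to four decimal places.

-3.2974

By the product rule, g'(x) = (2x - 1)·e^x. Since e^x > 0, the only critical point is x = 1/2.
g''(1/2) has the same sign as 2 > 0, so this is a local minimum.
g(1/2) = (-2)·e^(1/2) ≈ -3.2974.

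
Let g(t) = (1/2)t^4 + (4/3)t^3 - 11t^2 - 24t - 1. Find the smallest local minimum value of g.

-191/2

g'(t) = 2t^3 + 4t^2 - 22t - 24 = 0 at t = -4, -1, 3.
Second-derivative test with g''(t) = 6t^2 + 8t - 22: g''(-4) = 42 > 0 ⇒ local minimum; g''(-1) = -24 < 0 ⇒ local maximum; g''(3) = 56 > 0 ⇒ local minimum.
Thus g has its smallest local minimum at t = 3, with value -191/2.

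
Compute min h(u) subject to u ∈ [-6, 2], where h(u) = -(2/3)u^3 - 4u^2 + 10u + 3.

The derivative is -2u^2 - 8u + 10, which vanishes at u = -5 and u = 1.
Evaluating at the critical points and endpoints: h(-6) = -57, h(-5) = -191/3, h(1) = 25/3, h(2) = 5/3.
So the minimum is h(-5) = -191/3.

-191/3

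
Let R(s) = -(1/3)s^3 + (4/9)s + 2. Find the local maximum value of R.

178/81

Critical points: R'(s) = -s^2 + 4/9 vanishes at s = -2/3, 2/3.
R''(s) = -2s. R''(-2/3) = 4/3 > 0 ⇒ local minimum; R''(2/3) = -4/3 < 0 ⇒ local maximum.
So the local maximum value is R(2/3) = 178/81.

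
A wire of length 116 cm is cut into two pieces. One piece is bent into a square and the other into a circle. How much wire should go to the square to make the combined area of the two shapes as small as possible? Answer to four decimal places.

64.9715

Let x be the length used for the square. Square side x/4; circle radius (116−x)/(2π).
A(x) = (x/4)² + π·((116−x)/(2π))² = x²/16 + (116−x)²/(4π) for 0 ≤ x ≤ 116. A'(x) = x/8 − (116−x)/(2π) = 0 gives x = 4·116/(π+4) ≈ 64.9715.
A'' = 1/8 + 1/(2π) > 0, so this gives the minimum combined area; x ≈ 64.9715 cm to the square.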